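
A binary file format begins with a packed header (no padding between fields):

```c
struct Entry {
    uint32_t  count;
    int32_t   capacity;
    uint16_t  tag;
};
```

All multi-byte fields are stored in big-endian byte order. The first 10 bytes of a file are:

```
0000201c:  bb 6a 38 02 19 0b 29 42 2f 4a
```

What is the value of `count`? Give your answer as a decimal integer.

3144300546

`count` is the first field, at byte offset 0, occupying 4 bytes.
Bytes at offsets 0..3: BB 6A 38 02.
Big-endian: lowest address holds the most-significant byte.
The bytes are already most-significant first: 0xBB6A3802.
0xBB6A3802 = 3144300546.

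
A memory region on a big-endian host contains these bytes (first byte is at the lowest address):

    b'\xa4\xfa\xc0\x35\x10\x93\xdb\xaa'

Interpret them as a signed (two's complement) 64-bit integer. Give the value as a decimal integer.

Big-endian stores the most-significant byte at the lowest address.
The bytes are already most-significant first: 0xA4FAC0351093DBAA.
Top bit is set, so as a signed 64-bit value this is 0xA4FAC0351093DBAA − 2^64 = -6558718573167780950.

-6558718573167780950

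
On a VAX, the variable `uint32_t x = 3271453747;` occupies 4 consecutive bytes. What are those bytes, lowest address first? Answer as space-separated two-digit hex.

33 6C FE C2

3271453747 in hexadecimal, padded to 32 bits, is 0xC2FE6C33.
Split into bytes (most-significant first): C2 FE 6C 33.
Little-endian: lowest address holds the least-significant byte.
So at ascending addresses the bytes are 33 6C FE C2.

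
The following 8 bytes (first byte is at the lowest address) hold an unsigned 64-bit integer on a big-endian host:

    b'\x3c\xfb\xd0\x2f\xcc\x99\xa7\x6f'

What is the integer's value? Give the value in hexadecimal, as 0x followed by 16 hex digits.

Big-endian: lowest address holds the most-significant byte.
The bytes are already most-significant first: 0x3CFBD02FCC99A76F.

0x3CFBD02FCC99A76F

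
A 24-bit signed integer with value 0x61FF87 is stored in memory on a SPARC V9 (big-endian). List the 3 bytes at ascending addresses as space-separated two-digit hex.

Split into bytes (most-significant first): 61 FF 87.
In big-endian order the high byte comes first in memory.
So the memory order matches the most-significant-first order: 61 FF 87.

61 FF 87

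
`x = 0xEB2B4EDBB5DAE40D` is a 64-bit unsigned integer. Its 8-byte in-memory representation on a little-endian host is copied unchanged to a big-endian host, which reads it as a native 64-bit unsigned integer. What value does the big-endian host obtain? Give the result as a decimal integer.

1001165491786361835

Stored little-endian, the bytes at ascending addresses are 0D E4 DA B5 DB 4E 2B EB.
Read back as big-endian, the last byte is least significant, giving 0x0DE4DAB5DB4E2BEB.
0x0DE4DAB5DB4E2BEB = 1001165491786361835.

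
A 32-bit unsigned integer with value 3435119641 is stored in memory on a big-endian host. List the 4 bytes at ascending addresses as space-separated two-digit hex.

3435119641 in hexadecimal, padded to 32 bits, is 0xCCBFC419.
Split into bytes (most-significant first): CC BF C4 19.
In big-endian order the high byte comes first in memory.
So the memory order matches the most-significant-first order: CC BF C4 19.

CC BF C4 19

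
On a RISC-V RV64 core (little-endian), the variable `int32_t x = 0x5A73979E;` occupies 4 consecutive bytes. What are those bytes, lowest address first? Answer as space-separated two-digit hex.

Split into bytes (most-significant first): 5A 73 97 9E.
Little-endian stores the least-significant byte at the lowest address.
So at ascending addresses the bytes are 9E 97 73 5A.

9E 97 73 5A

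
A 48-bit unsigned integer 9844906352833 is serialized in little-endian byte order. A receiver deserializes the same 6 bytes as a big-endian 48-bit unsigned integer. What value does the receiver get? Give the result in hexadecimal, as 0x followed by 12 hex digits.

9844906352833 in 48-bit hexadecimal is 0x08F4322560C1.
Stored little-endian, the bytes at ascending addresses are C1 60 25 32 F4 08.
Read back as big-endian, the last byte is least significant, giving 0xC1602532F408.

0xC1602532F408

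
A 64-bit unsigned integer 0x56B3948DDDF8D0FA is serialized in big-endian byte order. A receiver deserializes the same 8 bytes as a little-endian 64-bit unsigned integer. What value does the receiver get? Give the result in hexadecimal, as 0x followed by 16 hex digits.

Stored big-endian, the bytes at ascending addresses are 56 B3 94 8D DD F8 D0 FA.
Read back as little-endian, the first byte is least significant, giving 0xFAD0F8DD8D94B356.

0xFAD0F8DD8D94B356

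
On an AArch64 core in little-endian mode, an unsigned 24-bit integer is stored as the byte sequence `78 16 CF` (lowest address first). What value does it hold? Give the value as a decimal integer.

Little-endian: lowest address holds the least-significant byte.
Reassemble most-significant byte first: CF 16 78 → 0xCF1678.
0xCF1678 = 13571704.

13571704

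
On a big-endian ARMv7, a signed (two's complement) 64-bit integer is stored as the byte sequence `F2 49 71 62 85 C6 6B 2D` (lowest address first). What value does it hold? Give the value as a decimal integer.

-988133975266006227

Big-endian: lowest address holds the most-significant byte.
The bytes are already most-significant first: 0xF249716285C66B2D.
Top bit is set, so as a signed 64-bit value this is 0xF249716285C66B2D − 2^64 = -988133975266006227.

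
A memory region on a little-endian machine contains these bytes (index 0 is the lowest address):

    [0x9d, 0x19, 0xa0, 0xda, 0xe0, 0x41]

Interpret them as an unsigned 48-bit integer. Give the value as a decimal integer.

In little-endian order the low byte comes first in memory.
Reassemble most-significant byte first: 41 E0 DA A0 19 9D → 0x41E0DAA0199D.
0x41E0DAA0199D = 72433996405149.

72433996405149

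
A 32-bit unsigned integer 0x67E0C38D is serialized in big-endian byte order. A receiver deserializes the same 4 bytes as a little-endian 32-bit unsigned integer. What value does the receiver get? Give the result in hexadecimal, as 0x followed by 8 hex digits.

Stored big-endian, the bytes at ascending addresses are 67 E0 C3 8D.
Read back as little-endian, the first byte is least significant, giving 0x8DC3E067.

0x8DC3E067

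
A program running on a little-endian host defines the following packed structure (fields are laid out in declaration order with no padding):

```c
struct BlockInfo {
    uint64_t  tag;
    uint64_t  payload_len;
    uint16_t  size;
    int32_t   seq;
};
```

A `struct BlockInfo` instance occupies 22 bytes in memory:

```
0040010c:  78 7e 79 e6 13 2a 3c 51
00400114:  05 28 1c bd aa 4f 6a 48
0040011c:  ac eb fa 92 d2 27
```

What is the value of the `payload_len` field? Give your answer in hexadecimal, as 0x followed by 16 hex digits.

0x486A4FAABD1C2805

`payload_len` follows `tag` (8 bytes), so it starts at byte offset 8 and occupies 8 bytes.
Bytes at offsets 8..15: 05 28 1C BD AA 4F 6A 48.
In little-endian order the low byte comes first in memory.
Reassemble most-significant byte first: 48 6A 4F AA BD 1C 28 05 → 0x486A4FAABD1C2805.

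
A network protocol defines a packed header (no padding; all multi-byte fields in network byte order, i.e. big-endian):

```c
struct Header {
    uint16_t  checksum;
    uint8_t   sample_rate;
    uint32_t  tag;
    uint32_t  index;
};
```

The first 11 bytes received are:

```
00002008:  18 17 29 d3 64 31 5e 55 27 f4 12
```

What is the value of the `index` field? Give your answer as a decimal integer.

`index` follows `checksum` (2 B), `sample_rate` (1 B), `tag` (4 B), so it starts at offset 2 + 1 + 4 = 7 and occupies 4 bytes.
Bytes at offsets 7..10: 55 27 F4 12.
Big-endian: lowest address holds the most-significant byte.
The bytes are already most-significant first: 0x5527F412.
0x5527F412 = 1428681746.

1428681746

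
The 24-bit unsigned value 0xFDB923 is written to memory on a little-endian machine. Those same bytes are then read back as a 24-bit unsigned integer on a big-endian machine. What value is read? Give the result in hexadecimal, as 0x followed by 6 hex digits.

Stored little-endian, the bytes at ascending addresses are 23 B9 FD.
Read back as big-endian, the last byte is least significant, giving 0x23B9FD.

0x23B9FD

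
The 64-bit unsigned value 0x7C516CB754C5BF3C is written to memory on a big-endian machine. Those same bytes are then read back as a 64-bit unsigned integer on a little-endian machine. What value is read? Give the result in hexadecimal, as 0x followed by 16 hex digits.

Stored big-endian, the bytes at ascending addresses are 7C 51 6C B7 54 C5 BF 3C.
Read back as little-endian, the first byte is least significant, giving 0x3CBFC554B76C517C.

0x3CBFC554B76C517C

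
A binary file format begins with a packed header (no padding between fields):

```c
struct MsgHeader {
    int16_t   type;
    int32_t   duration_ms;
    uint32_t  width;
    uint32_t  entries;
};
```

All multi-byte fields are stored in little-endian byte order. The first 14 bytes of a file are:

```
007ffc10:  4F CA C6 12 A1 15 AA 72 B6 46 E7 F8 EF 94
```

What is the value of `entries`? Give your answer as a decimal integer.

2498754791

`entries` follows `type` (2 B), `duration_ms` (4 B), `width` (4 B), so it starts at offset 2 + 4 + 4 = 10 and occupies 4 bytes.
Bytes at offsets 10..13: E7 F8 EF 94.
Little-endian stores the least-significant byte at the lowest address.
Reassemble most-significant byte first: 94 EF F8 E7 → 0x94EFF8E7.
0x94EFF8E7 = 2498754791.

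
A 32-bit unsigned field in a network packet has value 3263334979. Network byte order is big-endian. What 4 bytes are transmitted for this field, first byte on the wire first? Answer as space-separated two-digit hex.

C2 82 8A 43

3263334979 in hexadecimal, padded to 32 bits, is 0xC2828A43.
Split into bytes (most-significant first): C2 82 8A 43.
Big-endian: lowest address holds the most-significant byte.
So the memory order matches the most-significant-first order: C2 82 8A 43.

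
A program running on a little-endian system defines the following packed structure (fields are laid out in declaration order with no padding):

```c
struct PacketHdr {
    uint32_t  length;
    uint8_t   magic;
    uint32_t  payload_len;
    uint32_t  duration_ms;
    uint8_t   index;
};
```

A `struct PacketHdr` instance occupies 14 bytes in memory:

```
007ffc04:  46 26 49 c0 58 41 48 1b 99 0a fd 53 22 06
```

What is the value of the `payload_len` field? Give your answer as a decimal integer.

`payload_len` follows `length` (4 B), `magic` (1 B), so it starts at offset 4 + 1 = 5 and occupies 4 bytes.
Bytes at offsets 5..8: 41 48 1B 99.
Little-endian: lowest address holds the least-significant byte.
Reassemble most-significant byte first: 99 1B 48 41 → 0x991B4841.
0x991B4841 = 2568702017.

2568702017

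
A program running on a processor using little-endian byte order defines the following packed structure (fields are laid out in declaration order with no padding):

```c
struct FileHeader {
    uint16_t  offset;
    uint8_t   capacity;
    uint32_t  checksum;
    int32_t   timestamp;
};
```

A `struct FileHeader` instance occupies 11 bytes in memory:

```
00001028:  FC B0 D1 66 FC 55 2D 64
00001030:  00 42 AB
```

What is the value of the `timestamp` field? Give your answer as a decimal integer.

-1421737884

`timestamp` follows `offset` (2 B), `capacity` (1 B), `checksum` (4 B), so it starts at offset 2 + 1 + 4 = 7 and occupies 4 bytes.
Bytes at offsets 7..10: 64 00 42 AB.
Little-endian: lowest address holds the least-significant byte.
Reassemble most-significant byte first: AB 42 00 64 → 0xAB420064.
Top bit is set, so as a signed 32-bit value this is 0xAB420064 − 2^32 = -1421737884.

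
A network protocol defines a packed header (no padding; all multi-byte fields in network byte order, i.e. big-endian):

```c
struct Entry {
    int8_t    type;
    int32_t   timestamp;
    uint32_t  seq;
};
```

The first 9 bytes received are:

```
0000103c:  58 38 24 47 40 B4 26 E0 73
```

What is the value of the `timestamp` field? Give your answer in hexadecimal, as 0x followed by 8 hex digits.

`timestamp` follows `type` (1 byte), so it starts at byte offset 1 and occupies 4 bytes.
Bytes at offsets 1..4: 38 24 47 40.
In big-endian order the high byte comes first in memory.
The bytes are already most-significant first: 0x38244740.

0x38244740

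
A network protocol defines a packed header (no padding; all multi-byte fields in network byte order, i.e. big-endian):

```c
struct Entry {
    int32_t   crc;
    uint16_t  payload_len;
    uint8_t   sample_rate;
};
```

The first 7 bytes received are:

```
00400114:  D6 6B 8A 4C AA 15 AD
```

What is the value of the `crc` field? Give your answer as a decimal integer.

`crc` is the first field, at byte offset 0, occupying 4 bytes.
Bytes at offsets 0..3: D6 6B 8A 4C.
Big-endian stores the most-significant byte at the lowest address.
The bytes are already most-significant first: 0xD66B8A4C.
Top bit is set, so as a signed 32-bit value this is 0xD66B8A4C − 2^32 = -697595316.

-697595316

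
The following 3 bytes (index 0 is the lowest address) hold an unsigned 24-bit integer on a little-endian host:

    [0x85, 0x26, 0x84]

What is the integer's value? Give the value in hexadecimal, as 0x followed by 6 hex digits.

0x842685

Little-endian stores the least-significant byte at the lowest address.
Reassemble most-significant byte first: 84 26 85 → 0x842685.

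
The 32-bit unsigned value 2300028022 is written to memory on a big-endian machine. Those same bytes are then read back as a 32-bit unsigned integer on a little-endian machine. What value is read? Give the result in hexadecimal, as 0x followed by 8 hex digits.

2300028022 in 32-bit hexadecimal is 0x8917A476.
Stored big-endian, the bytes at ascending addresses are 89 17 A4 76.
Read back as little-endian, the first byte is least significant, giving 0x76A41789.

0x76A41789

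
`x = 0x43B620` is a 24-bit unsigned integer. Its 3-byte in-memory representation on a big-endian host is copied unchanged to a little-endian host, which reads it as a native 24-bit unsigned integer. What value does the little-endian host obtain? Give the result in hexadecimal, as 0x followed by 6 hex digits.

0x20B643

Stored big-endian, the bytes at ascending addresses are 43 B6 20.
Read back as little-endian, the first byte is least significant, giving 0x20B643.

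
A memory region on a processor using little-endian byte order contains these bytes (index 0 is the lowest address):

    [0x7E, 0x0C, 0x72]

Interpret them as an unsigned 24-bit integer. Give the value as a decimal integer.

Little-endian: lowest address holds the least-significant byte.
Reassemble most-significant byte first: 72 0C 7E → 0x720C7E.
0x720C7E = 7474302.

7474302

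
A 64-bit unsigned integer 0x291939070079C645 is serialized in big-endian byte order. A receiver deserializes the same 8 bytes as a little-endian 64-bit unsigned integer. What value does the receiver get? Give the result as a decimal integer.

Stored big-endian, the bytes at ascending addresses are 29 19 39 07 00 79 C6 45.
Read back as little-endian, the first byte is least significant, giving 0x45C6790007391929.
0x45C6790007391929 = 5027839075033880873.

5027839075033880873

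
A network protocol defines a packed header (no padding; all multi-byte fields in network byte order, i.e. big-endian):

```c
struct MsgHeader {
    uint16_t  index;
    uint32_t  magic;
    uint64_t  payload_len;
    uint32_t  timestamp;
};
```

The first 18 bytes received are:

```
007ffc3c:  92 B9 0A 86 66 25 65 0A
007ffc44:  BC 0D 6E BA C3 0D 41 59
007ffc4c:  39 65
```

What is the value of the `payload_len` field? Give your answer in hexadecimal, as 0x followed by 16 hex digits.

`payload_len` follows `index` (2 B), `magic` (4 B), so it starts at offset 2 + 4 = 6 and occupies 8 bytes.
Bytes at offsets 6..13: 65 0A BC 0D 6E BA C3 0D.
In big-endian order the high byte comes first in memory.
The bytes are already most-significant first: 0x650ABC0D6EBAC30D.

0x650ABC0D6EBAC30D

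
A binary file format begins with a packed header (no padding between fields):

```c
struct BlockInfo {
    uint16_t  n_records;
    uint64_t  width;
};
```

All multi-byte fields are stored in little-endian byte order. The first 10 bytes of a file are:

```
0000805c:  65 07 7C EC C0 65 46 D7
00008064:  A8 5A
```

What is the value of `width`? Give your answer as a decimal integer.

6532707956855729276

`width` follows `n_records` (2 bytes), so it starts at byte offset 2 and occupies 8 bytes.
Bytes at offsets 2..9: 7C EC C0 65 46 D7 A8 5A.
Little-endian: lowest address holds the least-significant byte.
Reassemble most-significant byte first: 5A A8 D7 46 65 C0 EC 7C → 0x5AA8D74665C0EC7C.
0x5AA8D74665C0EC7C = 6532707956855729276.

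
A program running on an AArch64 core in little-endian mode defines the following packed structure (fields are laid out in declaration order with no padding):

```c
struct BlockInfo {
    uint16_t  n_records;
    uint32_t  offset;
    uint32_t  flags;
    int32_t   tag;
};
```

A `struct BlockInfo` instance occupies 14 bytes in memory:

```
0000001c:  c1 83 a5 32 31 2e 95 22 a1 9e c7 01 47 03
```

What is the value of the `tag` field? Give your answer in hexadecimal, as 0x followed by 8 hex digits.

`tag` follows `n_records` (2 B), `offset` (4 B), `flags` (4 B), so it starts at offset 2 + 4 + 4 = 10 and occupies 4 bytes.
Bytes at offsets 10..13: C7 01 47 03.
Little-endian: lowest address holds the least-significant byte.
Reassemble most-significant byte first: 03 47 01 C7 → 0x034701C7.

0x034701C7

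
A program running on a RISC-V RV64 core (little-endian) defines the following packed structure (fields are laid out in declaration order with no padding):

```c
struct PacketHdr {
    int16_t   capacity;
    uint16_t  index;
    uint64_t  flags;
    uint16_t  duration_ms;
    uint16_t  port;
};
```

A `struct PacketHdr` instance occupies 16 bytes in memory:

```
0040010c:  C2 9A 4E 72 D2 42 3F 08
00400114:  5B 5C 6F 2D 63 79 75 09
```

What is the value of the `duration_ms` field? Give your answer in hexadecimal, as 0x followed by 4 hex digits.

0x7963

`duration_ms` follows `capacity` (2 B), `index` (2 B), `flags` (8 B), so it starts at offset 2 + 2 + 8 = 12 and occupies 2 bytes.
Bytes at offsets 12..13: 63 79.
Little-endian: lowest address holds the least-significant byte.
Reassemble most-significant byte first: 79 63 → 0x7963.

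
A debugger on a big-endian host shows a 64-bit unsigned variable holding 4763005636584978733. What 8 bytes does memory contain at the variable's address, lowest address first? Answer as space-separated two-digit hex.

4763005636584978733 in hexadecimal, padded to 64 bits, is 0x4219986417D4B92D.
Split into bytes (most-significant first): 42 19 98 64 17 D4 B9 2D.
In big-endian order the high byte comes first in memory.
So the memory order matches the most-significant-first order: 42 19 98 64 17 D4 B9 2D.

42 19 98 64 17 D4 B9 2D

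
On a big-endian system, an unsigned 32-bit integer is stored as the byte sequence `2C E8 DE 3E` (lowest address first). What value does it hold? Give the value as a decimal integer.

Big-endian: lowest address holds the most-significant byte.
The bytes are already most-significant first: 0x2CE8DE3E.
0x2CE8DE3E = 753458750.

753458750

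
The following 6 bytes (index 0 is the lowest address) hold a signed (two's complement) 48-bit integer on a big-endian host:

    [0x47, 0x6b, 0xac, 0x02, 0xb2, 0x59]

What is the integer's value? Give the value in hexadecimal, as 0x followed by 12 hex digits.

0x476BAC02B259

In big-endian order the high byte comes first in memory.
The bytes are already most-significant first: 0x476BAC02B259.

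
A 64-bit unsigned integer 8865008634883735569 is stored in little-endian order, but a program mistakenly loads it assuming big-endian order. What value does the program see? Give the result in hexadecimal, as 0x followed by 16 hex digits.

8865008634883735569 in 64-bit hexadecimal is 0x7B06D66275040011.
Stored little-endian, the bytes at ascending addresses are 11 00 04 75 62 D6 06 7B.
Read back as big-endian, the last byte is least significant, giving 0x1100047562D6067B.

0x1100047562D6067B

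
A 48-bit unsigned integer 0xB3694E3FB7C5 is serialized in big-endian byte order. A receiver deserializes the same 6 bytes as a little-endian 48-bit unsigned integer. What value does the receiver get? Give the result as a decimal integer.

Stored big-endian, the bytes at ascending addresses are B3 69 4E 3F B7 C5.
Read back as little-endian, the first byte is least significant, giving 0xC5B73F4E69B3.
0xC5B73F4E69B3 = 217390831790515.

217390831790515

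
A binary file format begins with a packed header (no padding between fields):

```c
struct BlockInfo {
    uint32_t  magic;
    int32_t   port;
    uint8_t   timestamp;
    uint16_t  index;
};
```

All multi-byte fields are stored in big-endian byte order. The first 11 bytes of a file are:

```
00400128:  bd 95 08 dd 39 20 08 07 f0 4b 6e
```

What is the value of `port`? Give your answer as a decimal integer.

958400519

`port` follows `magic` (4 bytes), so it starts at byte offset 4 and occupies 4 bytes.
Bytes at offsets 4..7: 39 20 08 07.
In big-endian order the high byte comes first in memory.
The bytes are already most-significant first: 0x39200807.
0x39200807 = 958400519.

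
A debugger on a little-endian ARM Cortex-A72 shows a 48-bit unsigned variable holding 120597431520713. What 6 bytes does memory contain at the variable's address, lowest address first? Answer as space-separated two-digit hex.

C9 0D 11 C7 AE 6D

120597431520713 in hexadecimal, padded to 48 bits, is 0x6DAEC7110DC9.
Split into bytes (most-significant first): 6D AE C7 11 0D C9.
Little-endian stores the least-significant byte at the lowest address.
So at ascending addresses the bytes are C9 0D 11 C7 AE 6D.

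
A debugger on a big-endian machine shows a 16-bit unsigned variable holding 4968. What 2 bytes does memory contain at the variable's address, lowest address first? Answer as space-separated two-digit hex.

13 68

4968 in hexadecimal, padded to 16 bits, is 0x1368.
Split into bytes (most-significant first): 13 68.
Big-endian: lowest address holds the most-significant byte.
So the memory order matches the most-significant-first order: 13 68.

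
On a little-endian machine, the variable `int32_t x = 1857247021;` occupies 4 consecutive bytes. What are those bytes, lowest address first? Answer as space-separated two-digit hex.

1857247021 in hexadecimal, padded to 32 bits, is 0x6EB3572D.
Split into bytes (most-significant first): 6E B3 57 2D.
In little-endian order the low byte comes first in memory.
So at ascending addresses the bytes are 2D 57 B3 6E.

2D 57 B3 6E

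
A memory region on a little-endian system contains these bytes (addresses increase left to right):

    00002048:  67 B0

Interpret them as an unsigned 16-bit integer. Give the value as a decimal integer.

45159

In little-endian order the low byte comes first in memory.
Reassemble most-significant byte first: B0 67 → 0xB067.
0xB067 = 45159.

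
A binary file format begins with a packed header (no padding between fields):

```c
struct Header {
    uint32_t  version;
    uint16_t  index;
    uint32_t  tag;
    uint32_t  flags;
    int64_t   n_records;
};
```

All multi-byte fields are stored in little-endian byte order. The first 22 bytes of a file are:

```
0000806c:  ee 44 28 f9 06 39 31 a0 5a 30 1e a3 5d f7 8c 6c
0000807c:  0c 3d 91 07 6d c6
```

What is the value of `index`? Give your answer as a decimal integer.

14598

`index` follows `version` (4 bytes), so it starts at byte offset 4 and occupies 2 bytes.
Bytes at offsets 4..5: 06 39.
Little-endian stores the least-significant byte at the lowest address.
Reassemble most-significant byte first: 39 06 → 0x3906.
0x3906 = 14598.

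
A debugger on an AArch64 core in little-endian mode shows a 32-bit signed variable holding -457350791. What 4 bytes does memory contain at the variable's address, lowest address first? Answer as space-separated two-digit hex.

Two's complement of -457350791 in 32 bits: 457350791 = 0x1B429E87; invert → 0xE4BD6178; add 1 → 0xE4BD6179.
Split into bytes (most-significant first): E4 BD 61 79.
Little-endian: lowest address holds the least-significant byte.
So at ascending addresses the bytes are 79 61 BD E4.

79 61 BD E4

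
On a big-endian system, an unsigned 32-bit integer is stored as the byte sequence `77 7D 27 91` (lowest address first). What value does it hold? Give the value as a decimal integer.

2004690833

Big-endian: lowest address holds the most-significant byte.
The bytes are already most-significant first: 0x777D2791.
0x777D2791 = 2004690833.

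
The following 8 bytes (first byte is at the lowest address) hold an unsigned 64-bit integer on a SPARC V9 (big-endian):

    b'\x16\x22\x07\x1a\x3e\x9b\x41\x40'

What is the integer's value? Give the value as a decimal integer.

In big-endian order the high byte comes first in memory.
The bytes are already most-significant first: 0x1622071A3E9B4140.
0x1622071A3E9B4140 = 1594845027343483200.

1594845027343483200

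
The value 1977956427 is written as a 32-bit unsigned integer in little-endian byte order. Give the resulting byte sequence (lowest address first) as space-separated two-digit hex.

4B 38 E5 75

1977956427 in hexadecimal, padded to 32 bits, is 0x75E5384B.
Split into bytes (most-significant first): 75 E5 38 4B.
In little-endian order the low byte comes first in memory.
So at ascending addresses the bytes are 4B 38 E5 75.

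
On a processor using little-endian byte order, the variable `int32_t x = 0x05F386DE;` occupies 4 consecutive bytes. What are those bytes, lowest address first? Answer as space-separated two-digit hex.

Split into bytes (most-significant first): 05 F3 86 DE.
In little-endian order the low byte comes first in memory.
So at ascending addresses the bytes are DE 86 F3 05.

DE 86 F3 05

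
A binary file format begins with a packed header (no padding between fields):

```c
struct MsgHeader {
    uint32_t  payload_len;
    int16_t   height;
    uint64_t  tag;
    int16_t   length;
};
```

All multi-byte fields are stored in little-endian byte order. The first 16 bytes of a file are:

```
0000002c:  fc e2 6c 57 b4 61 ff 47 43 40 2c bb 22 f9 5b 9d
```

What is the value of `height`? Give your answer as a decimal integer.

25012

`height` follows `payload_len` (4 bytes), so it starts at byte offset 4 and occupies 2 bytes.
Bytes at offsets 4..5: B4 61.
Little-endian: lowest address holds the least-significant byte.
Reassemble most-significant byte first: 61 B4 → 0x61B4.
0x61B4 = 25012.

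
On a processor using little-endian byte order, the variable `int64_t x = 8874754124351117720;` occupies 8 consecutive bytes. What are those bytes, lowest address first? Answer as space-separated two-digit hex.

98 99 E1 0A DB 75 29 7B

8874754124351117720 in hexadecimal, padded to 64 bits, is 0x7B2975DB0AE19998.
Split into bytes (most-significant first): 7B 29 75 DB 0A E1 99 98.
Little-endian: lowest address holds the least-significant byte.
So at ascending addresses the bytes are 98 99 E1 0A DB 75 29 7B.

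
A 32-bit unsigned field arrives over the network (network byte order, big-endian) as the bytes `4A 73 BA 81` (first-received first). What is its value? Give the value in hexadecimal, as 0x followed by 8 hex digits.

In big-endian order the high byte comes first in memory.
The bytes are already most-significant first: 0x4A73BA81.

0x4A73BA81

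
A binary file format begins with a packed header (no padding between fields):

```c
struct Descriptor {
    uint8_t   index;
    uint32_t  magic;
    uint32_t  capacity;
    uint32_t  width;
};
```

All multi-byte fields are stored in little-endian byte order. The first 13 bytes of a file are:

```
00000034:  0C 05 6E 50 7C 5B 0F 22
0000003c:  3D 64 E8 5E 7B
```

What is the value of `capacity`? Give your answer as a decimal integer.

1025642331

`capacity` follows `index` (1 B), `magic` (4 B), so it starts at offset 1 + 4 = 5 and occupies 4 bytes.
Bytes at offsets 5..8: 5B 0F 22 3D.
Little-endian stores the least-significant byte at the lowest address.
Reassemble most-significant byte first: 3D 22 0F 5B → 0x3D220F5B.
0x3D220F5B = 1025642331.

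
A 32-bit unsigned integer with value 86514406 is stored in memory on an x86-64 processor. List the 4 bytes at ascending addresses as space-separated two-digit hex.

E6 1A 28 05

86514406 in hexadecimal, padded to 32 bits, is 0x05281AE6.
Split into bytes (most-significant first): 05 28 1A E6.
Little-endian stores the least-significant byte at the lowest address.
So at ascending addresses the bytes are E6 1A 28 05.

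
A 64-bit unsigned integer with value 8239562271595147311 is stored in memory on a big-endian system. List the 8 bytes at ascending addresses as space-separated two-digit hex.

8239562271595147311 in hexadecimal, padded to 64 bits, is 0x7258CE3B1F23B02F.
Split into bytes (most-significant first): 72 58 CE 3B 1F 23 B0 2F.
In big-endian order the high byte comes first in memory.
So the memory order matches the most-significant-first order: 72 58 CE 3B 1F 23 B0 2F.

72 58 CE 3B 1F 23 B0 2F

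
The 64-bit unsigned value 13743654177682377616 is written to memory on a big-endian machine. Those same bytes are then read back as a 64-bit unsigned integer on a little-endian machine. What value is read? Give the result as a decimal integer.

13743654177682377616 in 64-bit hexadecimal is 0xBEBB44A858924B90.
Stored big-endian, the bytes at ascending addresses are BE BB 44 A8 58 92 4B 90.
Read back as little-endian, the first byte is least significant, giving 0x904B9258A844BBBE.
0x904B9258A844BBBE = 10397565074192776126.

10397565074192776126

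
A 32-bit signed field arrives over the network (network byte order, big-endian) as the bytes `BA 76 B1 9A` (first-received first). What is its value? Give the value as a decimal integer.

-1166626406

Big-endian: lowest address holds the most-significant byte.
The bytes are already most-significant first: 0xBA76B19A.
Top bit is set, so as a signed 32-bit value this is 0xBA76B19A − 2^32 = -1166626406.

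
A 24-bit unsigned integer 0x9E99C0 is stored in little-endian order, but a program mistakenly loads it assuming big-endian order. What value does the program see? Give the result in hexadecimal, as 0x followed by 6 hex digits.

Stored little-endian, the bytes at ascending addresses are C0 99 9E.
Read back as big-endian, the last byte is least significant, giving 0xC0999E.

0xC0999E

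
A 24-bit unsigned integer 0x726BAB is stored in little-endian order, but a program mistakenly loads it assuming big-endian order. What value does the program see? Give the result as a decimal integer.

Stored little-endian, the bytes at ascending addresses are AB 6B 72.
Read back as big-endian, the last byte is least significant, giving 0xAB6B72.
0xAB6B72 = 11234162.

11234162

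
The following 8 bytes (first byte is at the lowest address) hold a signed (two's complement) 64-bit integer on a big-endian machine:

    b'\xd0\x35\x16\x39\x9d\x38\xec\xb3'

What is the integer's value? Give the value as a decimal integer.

-3443821903348175693

Big-endian stores the most-significant byte at the lowest address.
The bytes are already most-significant first: 0xD03516399D38ECB3.
Top bit is set, so as a signed 64-bit value this is 0xD03516399D38ECB3 − 2^64 = -3443821903348175693.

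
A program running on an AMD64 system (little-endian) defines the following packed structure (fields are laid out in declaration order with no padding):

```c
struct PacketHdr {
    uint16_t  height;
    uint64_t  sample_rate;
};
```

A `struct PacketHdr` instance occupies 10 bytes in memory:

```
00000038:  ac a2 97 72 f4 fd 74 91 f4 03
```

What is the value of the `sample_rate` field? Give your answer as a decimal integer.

285012608094073495

`sample_rate` follows `height` (2 bytes), so it starts at byte offset 2 and occupies 8 bytes.
Bytes at offsets 2..9: 97 72 F4 FD 74 91 F4 03.
Little-endian stores the least-significant byte at the lowest address.
Reassemble most-significant byte first: 03 F4 91 74 FD F4 72 97 → 0x03F49174FDF47297.
0x03F49174FDF47297 = 285012608094073495.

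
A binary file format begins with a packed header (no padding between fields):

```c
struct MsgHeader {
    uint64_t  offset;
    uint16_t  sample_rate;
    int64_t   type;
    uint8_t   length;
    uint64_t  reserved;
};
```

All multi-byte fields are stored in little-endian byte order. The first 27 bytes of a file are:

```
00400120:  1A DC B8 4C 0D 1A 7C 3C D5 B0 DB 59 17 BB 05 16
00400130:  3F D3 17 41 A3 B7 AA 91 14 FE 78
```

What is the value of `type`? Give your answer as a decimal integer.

`type` follows `offset` (8 B), `sample_rate` (2 B), so it starts at offset 8 + 2 = 10 and occupies 8 bytes.
Bytes at offsets 10..17: DB 59 17 BB 05 16 3F D3.
Little-endian stores the least-significant byte at the lowest address.
Reassemble most-significant byte first: D3 3F 16 05 BB 17 59 DB → 0xD33F1605BB1759DB.
Top bit is set, so as a signed 64-bit value this is 0xD33F1605BB1759DB − 2^64 = -3224834594304468517.

-3224834594304468517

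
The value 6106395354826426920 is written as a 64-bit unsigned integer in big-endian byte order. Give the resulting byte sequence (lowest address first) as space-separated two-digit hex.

54 BE 46 38 DE 86 4A 28

6106395354826426920 in hexadecimal, padded to 64 bits, is 0x54BE4638DE864A28.
Split into bytes (most-significant first): 54 BE 46 38 DE 86 4A 28.
In big-endian order the high byte comes first in memory.
So the memory order matches the most-significant-first order: 54 BE 46 38 DE 86 4A 28.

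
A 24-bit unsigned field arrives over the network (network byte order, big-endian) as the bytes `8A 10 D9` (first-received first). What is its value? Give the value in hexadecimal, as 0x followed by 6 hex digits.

0x8A10D9

Big-endian: lowest address holds the most-significant byte.
The bytes are already most-significant first: 0x8A10D9.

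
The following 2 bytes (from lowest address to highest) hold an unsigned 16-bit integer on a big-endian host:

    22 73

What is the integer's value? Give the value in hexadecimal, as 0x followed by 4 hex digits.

0x2273

In big-endian order the high byte comes first in memory.
The bytes are already most-significant first: 0x2273.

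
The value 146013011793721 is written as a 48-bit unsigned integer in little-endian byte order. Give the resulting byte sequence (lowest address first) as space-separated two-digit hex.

146013011793721 in hexadecimal, padded to 48 bits, is 0x84CC4DB35739.
Split into bytes (most-significant first): 84 CC 4D B3 57 39.
In little-endian order the low byte comes first in memory.
So at ascending addresses the bytes are 39 57 B3 4D CC 84.

39 57 B3 4D CC 84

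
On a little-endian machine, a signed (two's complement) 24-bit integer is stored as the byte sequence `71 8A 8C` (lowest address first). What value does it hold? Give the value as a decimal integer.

-7566735

Little-endian: lowest address holds the least-significant byte.
Reassemble most-significant byte first: 8C 8A 71 → 0x8C8A71.
Top bit is set, so as a signed 24-bit value this is 0x8C8A71 − 2^24 = -7566735.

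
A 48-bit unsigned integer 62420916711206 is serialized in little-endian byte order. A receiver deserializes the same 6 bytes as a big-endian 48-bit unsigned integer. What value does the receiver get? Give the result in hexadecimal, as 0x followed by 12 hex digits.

0x262F9180C538

62420916711206 in 48-bit hexadecimal is 0x38C580912F26.
Stored little-endian, the bytes at ascending addresses are 26 2F 91 80 C5 38.
Read back as big-endian, the last byte is least significant, giving 0x262F9180C538.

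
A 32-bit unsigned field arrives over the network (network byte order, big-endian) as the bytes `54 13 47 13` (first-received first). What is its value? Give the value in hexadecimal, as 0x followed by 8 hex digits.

0x54134713

In big-endian order the high byte comes first in memory.
The bytes are already most-significant first: 0x54134713.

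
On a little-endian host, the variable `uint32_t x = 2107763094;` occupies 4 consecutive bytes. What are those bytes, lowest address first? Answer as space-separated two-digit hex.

2107763094 in hexadecimal, padded to 32 bits, is 0x7DA1E996.
Split into bytes (most-significant first): 7D A1 E9 96.
Little-endian stores the least-significant byte at the lowest address.
So at ascending addresses the bytes are 96 E9 A1 7D.

96 E9 A1 7D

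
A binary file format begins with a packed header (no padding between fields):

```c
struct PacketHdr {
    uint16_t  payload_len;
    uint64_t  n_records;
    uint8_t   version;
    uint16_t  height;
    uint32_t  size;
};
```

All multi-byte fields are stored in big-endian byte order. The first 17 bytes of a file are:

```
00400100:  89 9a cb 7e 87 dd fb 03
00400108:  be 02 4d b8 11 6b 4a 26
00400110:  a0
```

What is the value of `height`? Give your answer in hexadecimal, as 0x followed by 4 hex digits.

`height` follows `payload_len` (2 B), `n_records` (8 B), `version` (1 B), so it starts at offset 2 + 8 + 1 = 11 and occupies 2 bytes.
Bytes at offsets 11..12: B8 11.
Big-endian: lowest address holds the most-significant byte.
The bytes are already most-significant first: 0xB811.

0xB811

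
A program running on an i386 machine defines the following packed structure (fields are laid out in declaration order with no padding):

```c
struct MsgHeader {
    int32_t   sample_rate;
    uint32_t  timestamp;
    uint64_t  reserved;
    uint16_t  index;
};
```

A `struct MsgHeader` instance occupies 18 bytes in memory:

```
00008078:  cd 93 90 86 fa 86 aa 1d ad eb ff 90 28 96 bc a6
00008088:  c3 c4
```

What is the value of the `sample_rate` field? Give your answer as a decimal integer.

`sample_rate` is the first field, at byte offset 0, occupying 4 bytes.
Bytes at offsets 0..3: CD 93 90 86.
Little-endian: lowest address holds the least-significant byte.
Reassemble most-significant byte first: 86 90 93 CD → 0x869093CD.
Top bit is set, so as a signed 32-bit value this is 0x869093CD − 2^32 = -2037345331.

-2037345331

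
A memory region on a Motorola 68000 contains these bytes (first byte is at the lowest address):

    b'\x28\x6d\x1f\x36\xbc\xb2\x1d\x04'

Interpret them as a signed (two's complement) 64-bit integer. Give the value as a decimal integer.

2913018853933063428

Big-endian: lowest address holds the most-significant byte.
The bytes are already most-significant first: 0x286D1F36BCB21D04.
0x286D1F36BCB21D04 = 2913018853933063428.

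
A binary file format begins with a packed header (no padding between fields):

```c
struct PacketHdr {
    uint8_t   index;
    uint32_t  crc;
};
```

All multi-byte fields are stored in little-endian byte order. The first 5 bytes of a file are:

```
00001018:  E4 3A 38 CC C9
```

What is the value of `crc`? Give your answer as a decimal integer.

`crc` follows `index` (1 byte), so it starts at byte offset 1 and occupies 4 bytes.
Bytes at offsets 1..4: 3A 38 CC C9.
Little-endian stores the least-significant byte at the lowest address.
Reassemble most-significant byte first: C9 CC 38 3A → 0xC9CC383A.
0xC9CC383A = 3385604154.

3385604154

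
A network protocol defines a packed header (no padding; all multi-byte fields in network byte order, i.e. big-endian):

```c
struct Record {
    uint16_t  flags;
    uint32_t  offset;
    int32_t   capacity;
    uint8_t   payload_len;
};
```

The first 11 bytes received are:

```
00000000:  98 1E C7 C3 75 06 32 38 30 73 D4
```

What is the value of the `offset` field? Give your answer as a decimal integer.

3351475462

`offset` follows `flags` (2 bytes), so it starts at byte offset 2 and occupies 4 bytes.
Bytes at offsets 2..5: C7 C3 75 06.
Big-endian stores the most-significant byte at the lowest address.
The bytes are already most-significant first: 0xC7C37506.
0xC7C37506 = 3351475462.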